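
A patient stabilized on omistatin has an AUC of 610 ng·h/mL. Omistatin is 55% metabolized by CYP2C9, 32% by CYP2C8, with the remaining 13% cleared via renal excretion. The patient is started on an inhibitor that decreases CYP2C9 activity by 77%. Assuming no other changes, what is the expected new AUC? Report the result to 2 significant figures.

The CYP2C9 pathway (55% of clearance) falls to 0.23× activity: 0.55 × 0.23 = 0.1265.
CYP2C8 (32%) and the residual 13% are unaffected.
Relative clearance = 0.1265 + 0.32 + 0.13 = 0.5765.
With dosing unchanged, AUC scales as 1/CL: 610 / 0.5765 = 1.1 × 10³ ng·h/mL.

1.1 × 10³ ng·h/mL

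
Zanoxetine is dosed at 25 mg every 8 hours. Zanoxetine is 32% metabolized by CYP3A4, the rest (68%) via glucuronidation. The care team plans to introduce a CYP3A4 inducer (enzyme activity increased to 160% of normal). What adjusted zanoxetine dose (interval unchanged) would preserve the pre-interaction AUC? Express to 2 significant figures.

30 mg

The CYP3A4 pathway (32% of clearance) is boosted to 1.6× activity: 0.32 × 1.6 = 0.512.
The remaining 68% of clearance is unaffected.
Relative clearance = 0.512 + 0.68 = 1.192.
Exposure is unchanged when dose changes in proportion to clearance. New dose = 25 mg × 1.192 = 30 mg.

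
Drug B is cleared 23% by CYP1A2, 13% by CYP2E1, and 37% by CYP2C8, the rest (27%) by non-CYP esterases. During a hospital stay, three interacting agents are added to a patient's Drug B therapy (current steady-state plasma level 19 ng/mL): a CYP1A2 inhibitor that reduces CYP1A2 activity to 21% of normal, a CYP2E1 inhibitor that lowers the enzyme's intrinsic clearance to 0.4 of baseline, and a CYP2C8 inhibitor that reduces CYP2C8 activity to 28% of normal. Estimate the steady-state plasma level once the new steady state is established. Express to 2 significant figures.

CYP1A2: 0.23 × 0.21 = 0.0483
CYP2E1: 0.13 × 0.4 = 0.052
CYP2C8: 0.37 × 0.28 = 0.1036
Other: 0.27 (unchanged)
Relative clearance = 0.0483 + 0.052 + 0.1036 + 0.27 = 0.4739.
New steady-state plasma level = 19 / 0.4739 = 40 ng/mL (concentration scales inversely with clearance).

40 ng/mL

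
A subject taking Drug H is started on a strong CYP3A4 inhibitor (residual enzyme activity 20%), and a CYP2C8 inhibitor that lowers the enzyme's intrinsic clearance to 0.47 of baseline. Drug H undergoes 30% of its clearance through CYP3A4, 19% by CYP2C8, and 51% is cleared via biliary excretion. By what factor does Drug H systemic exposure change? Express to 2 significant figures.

The CYP3A4 pathway (30% of clearance) drops to 0.2× activity: 0.3 × 0.2 = 0.06.
The CYP2C8 pathway (19% of clearance) drops to 0.47× activity: 0.19 × 0.47 = 0.0893.
The remaining 51% of clearance is unaffected.
New clearance relative to baseline: 0.06 + 0.0893 + 0.51 = 0.6593.
Systemic exposure ∝ 1/CL: fold-change = 1 / 0.6593 = 1.5.

1.5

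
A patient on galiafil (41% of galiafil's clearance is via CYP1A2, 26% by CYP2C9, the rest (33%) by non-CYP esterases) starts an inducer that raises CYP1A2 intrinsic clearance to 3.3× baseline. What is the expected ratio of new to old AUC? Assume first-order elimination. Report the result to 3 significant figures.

CYP1A2: 0.41 × 3.3 = 1.353
CYP2C9: 0.26 (unchanged)
Other: 0.33 (unchanged)
CL_new/CL_old = 1.353 + 0.26 + 0.33 = 1.943.
AUC is inversely proportional to clearance, so the fold-change is 1 / 1.943 = 0.515.

0.515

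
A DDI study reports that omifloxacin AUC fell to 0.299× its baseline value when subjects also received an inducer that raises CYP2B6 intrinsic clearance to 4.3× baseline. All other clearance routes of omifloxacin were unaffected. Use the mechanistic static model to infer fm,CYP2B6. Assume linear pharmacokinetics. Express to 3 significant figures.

Call the CYP2B6 fraction fm. After the interaction, CL_new/CL_old = fm × 4.3 + (1 − fm).
AUC ratio = 1 / (new CL fraction), so new CL fraction = 1 / 0.299 = 3.344.
fm × 4.3 + 1 − fm = 3.344  ⇒  fm × (4.3 − 1) = 2.344  ⇒  fm = 0.710.

0.710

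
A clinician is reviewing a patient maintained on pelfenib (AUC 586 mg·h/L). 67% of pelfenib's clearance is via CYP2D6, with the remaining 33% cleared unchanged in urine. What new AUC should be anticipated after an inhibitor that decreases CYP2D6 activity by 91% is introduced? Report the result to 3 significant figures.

CYP2D6: 0.67 × 0.09 = 0.0603
Other: 0.33 (unchanged)
CL_new/CL_old = 0.0603 + 0.33 = 0.3903.
New AUC = baseline ÷ relative clearance = 586 / 0.3903 = 1.50 × 10³ mg·h/L.

1.50 × 10³ mg·h/L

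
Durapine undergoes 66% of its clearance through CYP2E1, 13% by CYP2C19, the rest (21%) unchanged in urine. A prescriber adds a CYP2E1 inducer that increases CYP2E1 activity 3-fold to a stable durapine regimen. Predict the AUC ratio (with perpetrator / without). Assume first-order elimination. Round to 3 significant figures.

CYP2E1: 0.66 × 3 = 1.98
CYP2C19: 0.13 (unchanged)
Other: 0.21 (unchanged)
CL_new/CL_old = 1.98 + 0.13 + 0.21 = 2.32.
AUC ratio = CL_old/CL_new = 1 / 2.32 = 0.431.

0.431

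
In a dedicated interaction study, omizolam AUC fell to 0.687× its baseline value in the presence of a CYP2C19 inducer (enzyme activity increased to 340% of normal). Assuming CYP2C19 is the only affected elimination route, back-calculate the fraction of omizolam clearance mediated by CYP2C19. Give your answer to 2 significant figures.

0.19

Let fm be the CYP2C19 fraction. New clearance relative to baseline = fm × 3.4 + (1 − fm).
AUC ratio = 1 / (new CL fraction), so new CL fraction = 1 / 0.687 = 1.456.
fm × 3.4 + 1 − fm = 1.456  ⇒  fm × (3.4 − 1) = 0.4556  ⇒  fm = 0.19.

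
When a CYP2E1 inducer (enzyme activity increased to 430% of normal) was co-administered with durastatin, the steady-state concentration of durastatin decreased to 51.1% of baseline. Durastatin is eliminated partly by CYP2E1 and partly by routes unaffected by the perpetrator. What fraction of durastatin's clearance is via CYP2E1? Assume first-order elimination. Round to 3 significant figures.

Call the CYP2E1 fraction fm. After the interaction, CL_new/CL_old = fm × 4.3 + (1 − fm).
Steady-state concentration ratio = 1 / (new CL fraction), so new CL fraction = 1 / 0.511 = 1.957.
fm × 4.3 + 1 − fm = 1.957  ⇒  fm × (4.3 − 1) = 0.9569  ⇒  fm = 0.290.

0.290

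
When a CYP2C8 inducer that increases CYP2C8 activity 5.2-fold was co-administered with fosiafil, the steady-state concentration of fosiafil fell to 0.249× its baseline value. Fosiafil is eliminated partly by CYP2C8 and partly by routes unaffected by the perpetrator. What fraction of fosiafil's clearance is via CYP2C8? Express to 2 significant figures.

Let fm be the CYP2C8 fraction. New clearance relative to baseline = fm × 5.2 + (1 − fm).
Steady-state concentration ratio = 1 / (new CL fraction), so new CL fraction = 1 / 0.249 = 4.016.
fm × 5.2 + 1 − fm = 4.016  ⇒  fm × (5.2 − 1) = 3.016  ⇒  fm = 0.72.

0.72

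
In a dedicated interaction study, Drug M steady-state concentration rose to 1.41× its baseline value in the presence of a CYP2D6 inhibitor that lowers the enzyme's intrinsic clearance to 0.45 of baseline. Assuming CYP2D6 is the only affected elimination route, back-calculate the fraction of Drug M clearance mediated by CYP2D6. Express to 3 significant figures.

0.529

Let fm be the CYP2D6 fraction. New clearance relative to baseline = fm × 0.45 + (1 − fm).
Steady-state concentration ratio = 1 / (new CL fraction), so new CL fraction = 1 / 1.41 = 0.7092.
fm × 0.45 + 1 − fm = 0.7092  ⇒  fm × (0.45 − 1) = −0.2908  ⇒  fm = 0.529.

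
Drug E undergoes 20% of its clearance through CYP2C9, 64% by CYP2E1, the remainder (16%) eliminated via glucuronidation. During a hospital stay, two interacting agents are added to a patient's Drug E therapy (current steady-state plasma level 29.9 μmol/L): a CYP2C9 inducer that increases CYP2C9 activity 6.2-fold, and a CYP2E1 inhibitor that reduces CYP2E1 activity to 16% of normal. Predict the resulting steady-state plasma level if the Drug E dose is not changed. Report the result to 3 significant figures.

The CYP2C9 pathway (20% of clearance) rises to 6.2× activity: 0.2 × 6.2 = 1.24.
The CYP2E1 pathway (64% of clearance) drops to 0.16× activity: 0.64 × 0.16 = 0.1024.
The remaining 16% of clearance is unaffected.
Relative clearance = 1.24 + 0.1024 + 0.16 = 1.5024.
Steady-state plasma level ∝ 1/CL: new value = 29.9 / 1.5024 = 19.9 μmol/L.

19.9 μmol/L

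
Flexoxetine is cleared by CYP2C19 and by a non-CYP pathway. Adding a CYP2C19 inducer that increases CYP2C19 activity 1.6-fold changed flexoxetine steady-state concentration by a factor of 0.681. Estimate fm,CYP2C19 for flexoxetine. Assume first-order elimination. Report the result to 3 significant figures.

CL'/CL = 1 / 0.681 = 1.468
1.6·fm + (1 − fm) = 1.468
fm = (1.468 − 1) / (1.6 − 1) = 0.781

0.781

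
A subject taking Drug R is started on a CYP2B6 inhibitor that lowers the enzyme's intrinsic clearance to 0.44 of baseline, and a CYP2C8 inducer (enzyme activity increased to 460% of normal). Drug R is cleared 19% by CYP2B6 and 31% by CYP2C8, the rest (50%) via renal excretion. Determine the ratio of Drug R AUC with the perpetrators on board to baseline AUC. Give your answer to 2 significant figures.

The CYP2B6 pathway (19% of clearance) falls to 0.44× activity: 0.19 × 0.44 = 0.0836.
The CYP2C8 pathway (31% of clearance) rises to 4.6× activity: 0.31 × 4.6 = 1.426.
The remaining 50% of clearance is unaffected.
New clearance relative to baseline: 0.0836 + 1.426 + 0.5 = 2.0096.
AUC ∝ 1/CL: fold-change = 1 / 2.0096 = 0.50.

0.50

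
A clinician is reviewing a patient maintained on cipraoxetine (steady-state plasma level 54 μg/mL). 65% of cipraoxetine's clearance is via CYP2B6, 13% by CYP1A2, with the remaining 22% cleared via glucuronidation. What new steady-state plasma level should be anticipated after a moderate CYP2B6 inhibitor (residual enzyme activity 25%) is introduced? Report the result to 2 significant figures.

1.1 × 10² μg/mL

The CYP2B6 pathway (65% of clearance) falls to 0.25× activity: 0.65 × 0.25 = 0.1625.
CYP1A2 (13%) and the residual 22% are unaffected.
New clearance relative to baseline: 0.1625 + 0.13 + 0.22 = 0.5125.
New steady-state plasma level = baseline ÷ relative clearance = 54 / 0.5125 = 1.1 × 10² μg/mL.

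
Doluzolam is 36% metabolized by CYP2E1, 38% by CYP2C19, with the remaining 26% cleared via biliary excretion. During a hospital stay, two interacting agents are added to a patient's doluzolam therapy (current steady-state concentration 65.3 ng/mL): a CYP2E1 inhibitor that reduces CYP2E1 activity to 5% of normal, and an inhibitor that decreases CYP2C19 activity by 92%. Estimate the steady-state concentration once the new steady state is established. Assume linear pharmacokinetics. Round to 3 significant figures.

The CYP2E1 pathway (36% of clearance) falls to 0.05× activity: 0.36 × 0.05 = 0.018.
The CYP2C19 pathway (38% of clearance) is reduced to 0.08× activity: 0.38 × 0.08 = 0.0304.
The remaining 26% of clearance is unaffected.
Relative clearance = 0.018 + 0.0304 + 0.26 = 0.3084.
New steady-state concentration = 65.3 / 0.3084 = 212 ng/mL (concentration scales inversely with clearance).

212 ng/mL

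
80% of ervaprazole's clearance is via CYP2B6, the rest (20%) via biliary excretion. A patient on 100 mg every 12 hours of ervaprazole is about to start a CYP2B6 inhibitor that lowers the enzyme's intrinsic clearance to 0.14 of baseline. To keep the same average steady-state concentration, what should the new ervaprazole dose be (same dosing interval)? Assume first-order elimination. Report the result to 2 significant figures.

31 mg

CYP2B6: 0.8 × 0.14 = 0.112
Other: 0.2 (unchanged)
New clearance relative to baseline: 0.112 + 0.2 = 0.312.
Exposure is unchanged when dose changes in proportion to clearance. New dose = 100 mg × 0.312 = 31 mg.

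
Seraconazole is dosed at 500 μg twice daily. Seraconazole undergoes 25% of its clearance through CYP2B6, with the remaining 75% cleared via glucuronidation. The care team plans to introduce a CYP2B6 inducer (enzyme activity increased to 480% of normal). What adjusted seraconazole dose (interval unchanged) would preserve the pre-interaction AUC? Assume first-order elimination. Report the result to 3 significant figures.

The CYP2B6 pathway (25% of clearance) increases to 4.8× activity: 0.25 × 4.8 = 1.2.
The remaining 75% of clearance is unaffected.
CL_new/CL_old = 1.2 + 0.75 = 1.95.
To maintain the same steady-state level, dose must scale with clearance: new dose = 500 × 1.95 = 975 μg.

975 μg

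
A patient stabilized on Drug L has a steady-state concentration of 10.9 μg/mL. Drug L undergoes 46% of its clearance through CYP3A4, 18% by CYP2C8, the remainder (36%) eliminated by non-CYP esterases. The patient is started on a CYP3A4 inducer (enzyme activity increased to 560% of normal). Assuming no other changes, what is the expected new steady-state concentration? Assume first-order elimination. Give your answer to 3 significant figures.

3.50 μg/mL

The CYP3A4 pathway (46% of clearance) is boosted to 5.6× activity: 0.46 × 5.6 = 2.576.
CYP2C8 (18%) and the residual 36% are unaffected.
New clearance relative to baseline: 2.576 + 0.18 + 0.36 = 3.116.
With dosing unchanged, steady-state concentration scales as 1/CL: 10.9 / 3.116 = 3.50 μg/mL.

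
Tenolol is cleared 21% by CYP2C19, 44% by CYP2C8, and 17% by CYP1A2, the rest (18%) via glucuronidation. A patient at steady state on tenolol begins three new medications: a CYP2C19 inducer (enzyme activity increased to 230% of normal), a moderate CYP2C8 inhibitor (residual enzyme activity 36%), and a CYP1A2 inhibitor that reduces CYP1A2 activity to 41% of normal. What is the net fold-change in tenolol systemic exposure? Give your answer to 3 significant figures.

The CYP2C19 pathway (21% of clearance) rises to 2.3× activity: 0.21 × 2.3 = 0.483.
The CYP2C8 pathway (44% of clearance) is reduced to 0.36× activity: 0.44 × 0.36 = 0.1584.
The CYP1A2 pathway (17% of clearance) falls to 0.41× activity: 0.17 × 0.41 = 0.0697.
The remaining 18% of clearance is unaffected.
New clearance relative to baseline: 0.483 + 0.1584 + 0.0697 + 0.18 = 0.8911.
Because systemic exposure varies inversely with clearance, the combined effect is 1 / 0.8911 = 1.12.

1.12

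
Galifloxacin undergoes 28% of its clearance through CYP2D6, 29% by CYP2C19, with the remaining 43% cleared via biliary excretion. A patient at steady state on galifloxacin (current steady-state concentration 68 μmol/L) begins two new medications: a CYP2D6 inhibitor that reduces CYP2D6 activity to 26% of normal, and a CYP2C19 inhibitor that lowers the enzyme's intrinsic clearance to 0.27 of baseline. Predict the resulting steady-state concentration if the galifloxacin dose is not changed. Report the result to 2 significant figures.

The CYP2D6 pathway (28% of clearance) is reduced to 0.26× activity: 0.28 × 0.26 = 0.0728.
The CYP2C19 pathway (29% of clearance) falls to 0.27× activity: 0.29 × 0.27 = 0.0783.
The remaining 43% of clearance is unaffected.
Relative clearance = 0.0728 + 0.0783 + 0.43 = 0.5811.
Steady-state concentration ∝ 1/CL: new value = 68 / 0.5811 = 1.2 × 10² μmol/L.

1.2 × 10² μmol/L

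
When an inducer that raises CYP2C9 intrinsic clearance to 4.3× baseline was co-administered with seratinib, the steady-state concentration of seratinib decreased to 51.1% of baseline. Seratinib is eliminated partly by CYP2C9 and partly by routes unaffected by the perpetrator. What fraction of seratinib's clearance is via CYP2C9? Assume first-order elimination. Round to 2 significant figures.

CL'/CL = 1 / 0.511 = 1.957
4.3·fm + (1 − fm) = 1.957
fm = (1.957 − 1) / (4.3 − 1) = 0.29

0.29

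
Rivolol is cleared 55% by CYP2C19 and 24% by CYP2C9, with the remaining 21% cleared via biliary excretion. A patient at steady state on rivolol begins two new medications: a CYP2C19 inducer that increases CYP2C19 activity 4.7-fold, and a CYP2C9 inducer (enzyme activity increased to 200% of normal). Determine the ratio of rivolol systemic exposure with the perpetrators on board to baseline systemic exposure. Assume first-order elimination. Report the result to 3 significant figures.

0.305

CYP2C19: 0.55 × 4.7 = 2.585
CYP2C9: 0.24 × 2 = 0.48
Other: 0.21 (unchanged)
Relative clearance = 2.585 + 0.48 + 0.21 = 3.275.
Because systemic exposure varies inversely with clearance, the combined effect is 1 / 3.275 = 0.305.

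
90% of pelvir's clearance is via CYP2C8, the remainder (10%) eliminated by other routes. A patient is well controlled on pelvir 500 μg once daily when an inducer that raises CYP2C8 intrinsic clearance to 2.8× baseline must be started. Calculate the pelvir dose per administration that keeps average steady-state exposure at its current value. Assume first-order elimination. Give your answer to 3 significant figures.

1.31 × 10³ μg

The CYP2C8 pathway (90% of clearance) is boosted to 2.8× activity: 0.9 × 2.8 = 2.52.
Non-CYP routes (10%) are unchanged.
Relative clearance = 2.52 + 0.1 = 2.62.
To maintain the same steady-state level, dose must scale with clearance: new dose = 500 × 2.62 = 1.31 × 10³ μg.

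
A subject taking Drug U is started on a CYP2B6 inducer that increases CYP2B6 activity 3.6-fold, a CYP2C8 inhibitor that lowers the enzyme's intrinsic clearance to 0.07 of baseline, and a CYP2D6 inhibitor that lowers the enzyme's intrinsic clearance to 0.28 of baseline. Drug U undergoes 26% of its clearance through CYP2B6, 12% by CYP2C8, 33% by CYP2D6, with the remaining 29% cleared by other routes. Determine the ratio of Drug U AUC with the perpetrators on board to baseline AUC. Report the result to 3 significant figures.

The CYP2B6 pathway (26% of clearance) is boosted to 3.6× activity: 0.26 × 3.6 = 0.936.
The CYP2C8 pathway (12% of clearance) drops to 0.07× activity: 0.12 × 0.07 = 0.0084.
The CYP2D6 pathway (33% of clearance) falls to 0.28× activity: 0.33 × 0.28 = 0.0924.
The remaining 29% of clearance is unaffected.
New clearance relative to baseline: 0.936 + 0.0084 + 0.0924 + 0.29 = 1.3268.
Net AUC ratio = 1 / 1.3268 = 0.754.

0.754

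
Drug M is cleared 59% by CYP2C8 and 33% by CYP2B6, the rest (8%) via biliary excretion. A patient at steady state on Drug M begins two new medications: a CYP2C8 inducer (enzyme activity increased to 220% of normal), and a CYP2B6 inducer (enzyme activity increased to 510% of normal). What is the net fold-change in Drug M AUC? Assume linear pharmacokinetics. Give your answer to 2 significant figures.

The CYP2C8 pathway (59% of clearance) increases to 2.2× activity: 0.59 × 2.2 = 1.298.
The CYP2B6 pathway (33% of clearance) is boosted to 5.1× activity: 0.33 × 5.1 = 1.683.
The remaining 8% of clearance is unaffected.
CL_new/CL_old = 1.298 + 1.683 + 0.08 = 3.061.
AUC ∝ 1/CL: fold-change = 1 / 3.061 = 0.33.

0.33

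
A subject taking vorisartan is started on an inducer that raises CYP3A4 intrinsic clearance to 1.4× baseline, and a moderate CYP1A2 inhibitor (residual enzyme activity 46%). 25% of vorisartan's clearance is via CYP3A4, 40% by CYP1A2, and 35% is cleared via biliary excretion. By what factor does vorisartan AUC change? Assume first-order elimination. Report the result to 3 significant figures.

1.13

CYP3A4: 0.25 × 1.4 = 0.35
CYP1A2: 0.4 × 0.46 = 0.184
Other: 0.35 (unchanged)
Relative clearance = 0.35 + 0.184 + 0.35 = 0.884.
AUC ∝ 1/CL: fold-change = 1 / 0.884 = 1.13.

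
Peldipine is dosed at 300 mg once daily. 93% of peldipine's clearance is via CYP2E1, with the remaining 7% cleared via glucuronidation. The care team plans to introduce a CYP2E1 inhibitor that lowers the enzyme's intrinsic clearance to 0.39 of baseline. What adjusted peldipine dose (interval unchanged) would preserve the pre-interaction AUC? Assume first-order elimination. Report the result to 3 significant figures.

130 mg

The CYP2E1 pathway (93% of clearance) drops to 0.39× activity: 0.93 × 0.39 = 0.3627.
Non-CYP routes (7%) are unchanged.
Relative clearance = 0.3627 + 0.07 = 0.4327.
Exposure is unchanged when dose changes in proportion to clearance. New dose = 300 mg × 0.4327 = 130 mg.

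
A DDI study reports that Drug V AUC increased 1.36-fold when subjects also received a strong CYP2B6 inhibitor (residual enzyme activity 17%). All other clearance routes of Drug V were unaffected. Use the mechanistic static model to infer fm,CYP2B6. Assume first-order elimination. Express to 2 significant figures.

0.32

Call the CYP2B6 fraction fm. After the interaction, CL_new/CL_old = fm × 0.17 + (1 − fm).
AUC ratio = 1 / (new CL fraction), so new CL fraction = 1 / 1.36 = 0.7353.
fm × 0.17 + 1 − fm = 0.7353  ⇒  fm × (0.17 − 1) = −0.2647  ⇒  fm = 0.32.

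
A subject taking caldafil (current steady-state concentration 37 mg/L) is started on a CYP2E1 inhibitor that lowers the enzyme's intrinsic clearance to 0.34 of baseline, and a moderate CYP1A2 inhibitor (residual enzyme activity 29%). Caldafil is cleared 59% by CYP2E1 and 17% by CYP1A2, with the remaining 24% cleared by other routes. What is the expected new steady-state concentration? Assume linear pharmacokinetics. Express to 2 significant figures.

The CYP2E1 pathway (59% of clearance) falls to 0.34× activity: 0.59 × 0.34 = 0.2006.
The CYP1A2 pathway (17% of clearance) falls to 0.29× activity: 0.17 × 0.29 = 0.0493.
The remaining 24% of clearance is unaffected.
New clearance relative to baseline: 0.2006 + 0.0493 + 0.24 = 0.4899.
Dividing the baseline by the relative clearance: 37 / 0.4899 = 76 mg/L.

76 mg/L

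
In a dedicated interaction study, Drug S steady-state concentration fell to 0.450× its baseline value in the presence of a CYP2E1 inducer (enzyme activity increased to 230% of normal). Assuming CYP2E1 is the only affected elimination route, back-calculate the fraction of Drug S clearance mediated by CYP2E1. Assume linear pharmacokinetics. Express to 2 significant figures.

CL'/CL = 1 / 0.450 = 2.222
2.3·fm + (1 − fm) = 2.222
fm = (2.222 − 1) / (2.3 − 1) = 0.94

0.94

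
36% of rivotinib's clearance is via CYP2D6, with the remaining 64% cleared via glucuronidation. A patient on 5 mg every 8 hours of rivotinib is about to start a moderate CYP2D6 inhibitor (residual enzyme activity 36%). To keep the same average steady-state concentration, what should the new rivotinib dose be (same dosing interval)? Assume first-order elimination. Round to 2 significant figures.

CYP2D6: 0.36 × 0.36 = 0.1296
Other: 0.64 (unchanged)
CL_new/CL_old = 0.1296 + 0.64 = 0.7696.
To maintain the same steady-state level, dose must scale with clearance: new dose = 5 × 0.7696 = 3.8 mg.

3.8 mg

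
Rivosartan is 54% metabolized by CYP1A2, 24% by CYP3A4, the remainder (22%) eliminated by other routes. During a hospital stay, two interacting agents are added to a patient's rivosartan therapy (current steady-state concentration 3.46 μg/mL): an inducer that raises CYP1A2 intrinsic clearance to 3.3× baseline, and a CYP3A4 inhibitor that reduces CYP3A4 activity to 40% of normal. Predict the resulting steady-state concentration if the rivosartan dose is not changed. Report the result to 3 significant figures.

CYP1A2: 0.54 × 3.3 = 1.782
CYP3A4: 0.24 × 0.4 = 0.096
Other: 0.22 (unchanged)
Relative clearance = 1.782 + 0.096 + 0.22 = 2.098.
Steady-state concentration ∝ 1/CL: new value = 3.46 / 2.098 = 1.65 μg/mL.

1.65 μg/mL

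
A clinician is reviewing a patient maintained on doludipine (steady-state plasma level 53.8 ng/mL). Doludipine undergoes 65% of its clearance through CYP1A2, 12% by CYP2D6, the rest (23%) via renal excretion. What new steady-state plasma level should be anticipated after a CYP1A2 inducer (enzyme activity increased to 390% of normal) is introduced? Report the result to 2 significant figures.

19 ng/mL

CYP1A2: 0.65 × 3.9 = 2.535
CYP2D6: 0.12 (unchanged)
Other: 0.23 (unchanged)
New clearance relative to baseline: 2.535 + 0.12 + 0.23 = 2.885.
With dosing unchanged, steady-state plasma level scales as 1/CL: 53.8 / 2.885 = 19 ng/mL.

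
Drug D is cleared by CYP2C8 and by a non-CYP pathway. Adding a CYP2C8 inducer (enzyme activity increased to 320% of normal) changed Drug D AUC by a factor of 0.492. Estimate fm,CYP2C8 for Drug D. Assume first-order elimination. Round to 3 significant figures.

0.469

Call the CYP2C8 fraction fm. After the interaction, CL_new/CL_old = fm × 3.2 + (1 − fm).
AUC ratio = 1 / (new CL fraction), so new CL fraction = 1 / 0.492 = 2.033.
fm × 3.2 + 1 − fm = 2.033  ⇒  fm × (3.2 − 1) = 1.033  ⇒  fm = 0.469.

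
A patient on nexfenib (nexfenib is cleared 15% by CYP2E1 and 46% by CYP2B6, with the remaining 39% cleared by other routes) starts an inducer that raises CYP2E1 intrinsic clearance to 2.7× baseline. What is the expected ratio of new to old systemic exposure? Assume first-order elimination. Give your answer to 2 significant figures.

The CYP2E1 pathway (15% of clearance) is boosted to 2.7× activity: 0.15 × 2.7 = 0.405.
CYP2B6 (46%) and the residual 39% are unaffected.
New clearance relative to baseline: 0.405 + 0.46 + 0.39 = 1.255.
Systemic exposure ratio = CL_old/CL_new = 1 / 1.255 = 0.80.

0.80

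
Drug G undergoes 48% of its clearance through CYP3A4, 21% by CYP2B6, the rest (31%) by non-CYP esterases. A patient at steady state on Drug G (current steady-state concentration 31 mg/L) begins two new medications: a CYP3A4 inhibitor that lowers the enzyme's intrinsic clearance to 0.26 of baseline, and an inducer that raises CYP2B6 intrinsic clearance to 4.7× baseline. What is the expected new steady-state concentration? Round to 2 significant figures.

22 mg/L

CYP3A4: 0.48 × 0.26 = 0.1248
CYP2B6: 0.21 × 4.7 = 0.987
Other: 0.31 (unchanged)
New clearance relative to baseline: 0.1248 + 0.987 + 0.31 = 1.4218.
Steady-state concentration ∝ 1/CL: new value = 31 / 1.4218 = 22 mg/L.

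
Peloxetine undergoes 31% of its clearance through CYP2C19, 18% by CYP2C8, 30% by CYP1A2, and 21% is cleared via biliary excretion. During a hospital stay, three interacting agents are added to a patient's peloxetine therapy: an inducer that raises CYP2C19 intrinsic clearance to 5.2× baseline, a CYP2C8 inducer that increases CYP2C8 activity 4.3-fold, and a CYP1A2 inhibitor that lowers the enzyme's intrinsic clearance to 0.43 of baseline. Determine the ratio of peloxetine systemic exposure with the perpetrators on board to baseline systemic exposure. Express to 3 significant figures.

The CYP2C19 pathway (31% of clearance) increases to 5.2× activity: 0.31 × 5.2 = 1.612.
The CYP2C8 pathway (18% of clearance) increases to 4.3× activity: 0.18 × 4.3 = 0.774.
The CYP1A2 pathway (30% of clearance) is reduced to 0.43× activity: 0.3 × 0.43 = 0.129.
Non-CYP routes (21%) are unchanged.
Relative clearance = 1.612 + 0.774 + 0.129 + 0.21 = 2.725.
Because systemic exposure varies inversely with clearance, the combined effect is 1 / 2.725 = 0.367.

0.367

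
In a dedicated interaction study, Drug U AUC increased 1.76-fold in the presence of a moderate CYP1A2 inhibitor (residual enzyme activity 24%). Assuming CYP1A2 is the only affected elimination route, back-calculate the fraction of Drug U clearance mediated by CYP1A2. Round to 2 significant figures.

0.57

Call the CYP1A2 fraction fm. After the interaction, CL_new/CL_old = fm × 0.24 + (1 − fm).
AUC ratio = 1 / (new CL fraction), so new CL fraction = 1 / 1.76 = 0.5682.
fm × 0.24 + 1 − fm = 0.5682  ⇒  fm × (0.24 − 1) = −0.4318  ⇒  fm = 0.57.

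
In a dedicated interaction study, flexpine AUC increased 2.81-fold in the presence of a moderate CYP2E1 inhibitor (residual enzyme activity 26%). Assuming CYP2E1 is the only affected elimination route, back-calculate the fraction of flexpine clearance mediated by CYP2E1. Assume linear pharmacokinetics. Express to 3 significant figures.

Let fm be the CYP2E1 fraction. New clearance relative to baseline = fm × 0.26 + (1 − fm).
AUC ratio = 1 / (new CL fraction), so new CL fraction = 1 / 2.81 = 0.3559.
fm × 0.26 + 1 − fm = 0.3559  ⇒  fm × (0.26 − 1) = −0.6441  ⇒  fm = 0.870.

0.870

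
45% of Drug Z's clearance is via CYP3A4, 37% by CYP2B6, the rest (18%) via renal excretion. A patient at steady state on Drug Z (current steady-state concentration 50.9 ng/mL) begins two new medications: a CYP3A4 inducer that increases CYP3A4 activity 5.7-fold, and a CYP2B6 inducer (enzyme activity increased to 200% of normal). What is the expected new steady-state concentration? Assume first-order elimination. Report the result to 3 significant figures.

CYP3A4: 0.45 × 5.7 = 2.565
CYP2B6: 0.37 × 2 = 0.74
Other: 0.18 (unchanged)
New clearance relative to baseline: 2.565 + 0.74 + 0.18 = 3.485.
Steady-state concentration ∝ 1/CL: new value = 50.9 / 3.485 = 14.6 ng/mL.

14.6 ng/mL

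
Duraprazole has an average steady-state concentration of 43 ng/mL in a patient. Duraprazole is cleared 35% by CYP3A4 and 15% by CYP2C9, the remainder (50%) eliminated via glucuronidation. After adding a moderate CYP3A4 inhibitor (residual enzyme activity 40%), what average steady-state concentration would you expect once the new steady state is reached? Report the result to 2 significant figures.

The CYP3A4 pathway (35% of clearance) drops to 0.4× activity: 0.35 × 0.4 = 0.14.
CYP2C9 (15%) and the residual 50% are unaffected.
Relative clearance = 0.14 + 0.15 + 0.5 = 0.79.
Average steady-state concentration ∝ 1/CL, so new value = 43 / 0.79 = 54 ng/mL.

54 ng/mL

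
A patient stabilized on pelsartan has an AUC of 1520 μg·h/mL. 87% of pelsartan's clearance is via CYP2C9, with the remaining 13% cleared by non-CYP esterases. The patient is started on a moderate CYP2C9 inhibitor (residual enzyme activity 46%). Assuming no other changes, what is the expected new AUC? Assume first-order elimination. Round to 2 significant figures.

2.9 × 10³ μg·h/mL

CYP2C9: 0.87 × 0.46 = 0.4002
Other: 0.13 (unchanged)
CL_new/CL_old = 0.4002 + 0.13 = 0.5302.
AUC ∝ 1/CL, so new value = 1520 / 0.5302 = 2.9 × 10³ μg·h/mL.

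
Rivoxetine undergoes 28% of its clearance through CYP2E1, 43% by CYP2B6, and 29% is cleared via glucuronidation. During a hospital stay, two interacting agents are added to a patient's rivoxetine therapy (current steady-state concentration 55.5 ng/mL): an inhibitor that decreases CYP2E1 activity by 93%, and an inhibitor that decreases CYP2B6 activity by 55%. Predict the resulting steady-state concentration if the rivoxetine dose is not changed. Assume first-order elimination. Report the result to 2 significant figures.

The CYP2E1 pathway (28% of clearance) drops to 0.07× activity: 0.28 × 0.07 = 0.0196.
The CYP2B6 pathway (43% of clearance) falls to 0.45× activity: 0.43 × 0.45 = 0.1935.
Non-CYP routes (29%) are unchanged.
Relative clearance = 0.0196 + 0.1935 + 0.29 = 0.5031.
New steady-state concentration = 55.5 / 0.5031 = 1.1 × 10² ng/mL (concentration scales inversely with clearance).

1.1 × 10² ng/mL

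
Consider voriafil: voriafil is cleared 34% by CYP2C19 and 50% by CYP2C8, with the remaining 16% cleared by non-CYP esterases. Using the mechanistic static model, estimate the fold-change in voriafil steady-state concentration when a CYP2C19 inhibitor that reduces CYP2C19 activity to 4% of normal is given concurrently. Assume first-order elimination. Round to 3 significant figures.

CYP2C19: 0.34 × 0.04 = 0.0136
CYP2C8: 0.5 (unchanged)
Other: 0.16 (unchanged)
Relative clearance = 0.0136 + 0.5 + 0.16 = 0.6736.
Steady-state concentration ratio = CL_old/CL_new = 1 / 0.6736 = 1.48.

1.48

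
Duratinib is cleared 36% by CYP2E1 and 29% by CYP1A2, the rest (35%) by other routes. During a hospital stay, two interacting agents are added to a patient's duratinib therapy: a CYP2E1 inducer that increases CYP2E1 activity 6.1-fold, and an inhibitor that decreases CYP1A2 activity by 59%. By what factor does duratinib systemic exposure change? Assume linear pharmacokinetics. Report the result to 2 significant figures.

CYP2E1: 0.36 × 6.1 = 2.196
CYP1A2: 0.29 × 0.41 = 0.1189
Other: 0.35 (unchanged)
Relative clearance = 2.196 + 0.1189 + 0.35 = 2.6649.
Systemic exposure ∝ 1/CL: fold-change = 1 / 2.6649 = 0.38.

0.38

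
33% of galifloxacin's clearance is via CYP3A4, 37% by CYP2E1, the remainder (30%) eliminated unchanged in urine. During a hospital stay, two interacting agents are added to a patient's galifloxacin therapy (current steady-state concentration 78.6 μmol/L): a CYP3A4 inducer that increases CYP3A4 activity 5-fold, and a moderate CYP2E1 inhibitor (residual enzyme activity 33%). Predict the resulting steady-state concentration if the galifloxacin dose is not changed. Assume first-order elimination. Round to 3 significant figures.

The CYP3A4 pathway (33% of clearance) is boosted to 5× activity: 0.33 × 5 = 1.65.
The CYP2E1 pathway (37% of clearance) is reduced to 0.33× activity: 0.37 × 0.33 = 0.1221.
The remaining 30% of clearance is unaffected.
New clearance relative to baseline: 1.65 + 0.1221 + 0.3 = 2.0721.
Steady-state concentration ∝ 1/CL: new value = 78.6 / 2.0721 = 37.9 μmol/L.

37.9 μmol/L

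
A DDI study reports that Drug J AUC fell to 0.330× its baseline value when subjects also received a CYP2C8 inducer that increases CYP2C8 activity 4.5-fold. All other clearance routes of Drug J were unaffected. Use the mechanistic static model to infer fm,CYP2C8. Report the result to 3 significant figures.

Let x = fm,CYP2C8. Because AUC ∝ 1/CL, relative clearance rose to 1/0.330 = 3.03.
Only the CYP2C8 route changed, so 3.03 = x·4.5 + (1 − x), giving x = 0.580.

0.580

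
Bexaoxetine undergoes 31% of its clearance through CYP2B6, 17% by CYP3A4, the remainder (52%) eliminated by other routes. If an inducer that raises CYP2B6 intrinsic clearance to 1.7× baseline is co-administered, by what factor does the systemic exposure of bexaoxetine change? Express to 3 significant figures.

0.822

CYP2B6: 0.31 × 1.7 = 0.527
CYP3A4: 0.17 (unchanged)
Other: 0.52 (unchanged)
Relative clearance = 0.527 + 0.17 + 0.52 = 1.217.
Since systemic exposure ∝ 1/CL, the ratio is 1 / 1.217 = 0.822.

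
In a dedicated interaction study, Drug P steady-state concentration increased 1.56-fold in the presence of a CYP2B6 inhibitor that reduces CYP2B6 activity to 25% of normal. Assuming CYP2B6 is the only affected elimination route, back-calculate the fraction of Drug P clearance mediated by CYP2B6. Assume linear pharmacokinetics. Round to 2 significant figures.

0.48

Call the CYP2B6 fraction fm. After the interaction, CL_new/CL_old = fm × 0.25 + (1 − fm).
Steady-state concentration ratio = 1 / (new CL fraction), so new CL fraction = 1 / 1.56 = 0.641.
fm × 0.25 + 1 − fm = 0.641  ⇒  fm × (0.25 − 1) = −0.359  ⇒  fm = 0.48.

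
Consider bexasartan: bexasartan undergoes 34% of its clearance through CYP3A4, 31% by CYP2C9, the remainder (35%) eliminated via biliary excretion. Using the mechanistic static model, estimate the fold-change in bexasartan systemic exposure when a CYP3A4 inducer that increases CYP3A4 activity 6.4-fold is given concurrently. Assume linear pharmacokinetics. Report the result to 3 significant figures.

0.353

The CYP3A4 pathway (34% of clearance) rises to 6.4× activity: 0.34 × 6.4 = 2.176.
CYP2C9 (31%) and the residual 35% are unaffected.
Relative clearance = 2.176 + 0.31 + 0.35 = 2.836.
Systemic exposure ratio = CL_old/CL_new = 1 / 2.836 = 0.353.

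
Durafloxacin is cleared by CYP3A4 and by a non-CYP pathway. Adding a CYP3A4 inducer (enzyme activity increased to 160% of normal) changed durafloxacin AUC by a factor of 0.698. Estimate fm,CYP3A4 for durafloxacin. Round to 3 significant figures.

CL'/CL = 1 / 0.698 = 1.433
1.6·fm + (1 − fm) = 1.433
fm = (1.433 − 1) / (1.6 − 1) = 0.721

0.721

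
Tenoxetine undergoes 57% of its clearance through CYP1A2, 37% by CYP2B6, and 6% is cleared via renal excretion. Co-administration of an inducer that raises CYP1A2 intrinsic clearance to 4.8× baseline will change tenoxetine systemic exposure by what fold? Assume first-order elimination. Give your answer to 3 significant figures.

The CYP1A2 pathway (57% of clearance) is boosted to 4.8× activity: 0.57 × 4.8 = 2.736.
CYP2B6 (37%) and the residual 6% are unaffected.
Relative clearance = 2.736 + 0.37 + 0.06 = 3.166.
Systemic exposure ratio = CL_old/CL_new = 1 / 3.166 = 0.316.

0.316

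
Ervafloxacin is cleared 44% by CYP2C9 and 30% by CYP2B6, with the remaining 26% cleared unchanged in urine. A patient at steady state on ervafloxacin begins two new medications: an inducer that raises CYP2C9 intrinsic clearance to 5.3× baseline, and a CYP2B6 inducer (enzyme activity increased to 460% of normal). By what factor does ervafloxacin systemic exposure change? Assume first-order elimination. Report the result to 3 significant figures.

0.252

The CYP2C9 pathway (44% of clearance) increases to 5.3× activity: 0.44 × 5.3 = 2.332.
The CYP2B6 pathway (30% of clearance) increases to 4.6× activity: 0.3 × 4.6 = 1.38.
Non-CYP routes (26%) are unchanged.
New clearance relative to baseline: 2.332 + 1.38 + 0.26 = 3.972.
Because systemic exposure varies inversely with clearance, the combined effect is 1 / 3.972 = 0.252.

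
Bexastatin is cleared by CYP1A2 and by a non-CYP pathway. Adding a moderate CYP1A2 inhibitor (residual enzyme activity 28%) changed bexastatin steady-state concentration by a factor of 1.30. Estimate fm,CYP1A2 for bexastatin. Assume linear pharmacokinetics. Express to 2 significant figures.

CL'/CL = 1 / 1.30 = 0.7692
0.28·fm + (1 − fm) = 0.7692
fm = (0.7692 − 1) / (0.28 − 1) = 0.32

0.32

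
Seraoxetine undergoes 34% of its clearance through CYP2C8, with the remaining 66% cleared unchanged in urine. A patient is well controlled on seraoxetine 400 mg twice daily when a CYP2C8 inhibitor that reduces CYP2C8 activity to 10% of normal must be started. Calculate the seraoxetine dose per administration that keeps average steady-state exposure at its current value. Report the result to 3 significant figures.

278 mg

The CYP2C8 pathway (34% of clearance) falls to 0.1× activity: 0.34 × 0.1 = 0.034.
Non-CYP routes (66%) are unchanged.
New clearance relative to baseline: 0.034 + 0.66 = 0.694.
Exposure is unchanged when dose changes in proportion to clearance. New dose = 400 mg × 0.694 = 278 mg.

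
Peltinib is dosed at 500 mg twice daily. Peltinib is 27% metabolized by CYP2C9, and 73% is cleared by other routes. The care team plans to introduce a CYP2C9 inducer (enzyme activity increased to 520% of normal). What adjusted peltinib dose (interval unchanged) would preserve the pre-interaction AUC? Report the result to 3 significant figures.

1.07 × 10³ mg

CYP2C9: 0.27 × 5.2 = 1.404
Other: 0.73 (unchanged)
CL_new/CL_old = 1.404 + 0.73 = 2.134.
Exposure is unchanged when dose changes in proportion to clearance. New dose = 500 mg × 2.134 = 1.07 × 10³ mg.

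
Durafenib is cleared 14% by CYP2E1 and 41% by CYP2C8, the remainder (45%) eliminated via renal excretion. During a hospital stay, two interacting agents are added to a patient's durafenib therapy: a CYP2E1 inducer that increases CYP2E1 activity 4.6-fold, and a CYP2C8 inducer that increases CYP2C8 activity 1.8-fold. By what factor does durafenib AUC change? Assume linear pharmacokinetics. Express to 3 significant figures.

The CYP2E1 pathway (14% of clearance) is boosted to 4.6× activity: 0.14 × 4.6 = 0.644.
The CYP2C8 pathway (41% of clearance) increases to 1.8× activity: 0.41 × 1.8 = 0.738.
The remaining 45% of clearance is unaffected.
New clearance relative to baseline: 0.644 + 0.738 + 0.45 = 1.832.
Net AUC ratio = 1 / 1.832 = 0.546.

0.546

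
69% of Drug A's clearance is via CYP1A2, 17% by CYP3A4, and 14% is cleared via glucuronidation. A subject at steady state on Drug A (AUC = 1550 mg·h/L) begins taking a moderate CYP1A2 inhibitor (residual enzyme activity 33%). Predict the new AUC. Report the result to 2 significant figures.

The CYP1A2 pathway (69% of clearance) is reduced to 0.33× activity: 0.69 × 0.33 = 0.2277.
CYP3A4 (17%) and the residual 14% are unaffected.
Relative clearance = 0.2277 + 0.17 + 0.14 = 0.5377.
With dosing unchanged, AUC scales as 1/CL: 1550 / 0.5377 = 2.9 × 10³ mg·h/L.

2.9 × 10³ mg·h/L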